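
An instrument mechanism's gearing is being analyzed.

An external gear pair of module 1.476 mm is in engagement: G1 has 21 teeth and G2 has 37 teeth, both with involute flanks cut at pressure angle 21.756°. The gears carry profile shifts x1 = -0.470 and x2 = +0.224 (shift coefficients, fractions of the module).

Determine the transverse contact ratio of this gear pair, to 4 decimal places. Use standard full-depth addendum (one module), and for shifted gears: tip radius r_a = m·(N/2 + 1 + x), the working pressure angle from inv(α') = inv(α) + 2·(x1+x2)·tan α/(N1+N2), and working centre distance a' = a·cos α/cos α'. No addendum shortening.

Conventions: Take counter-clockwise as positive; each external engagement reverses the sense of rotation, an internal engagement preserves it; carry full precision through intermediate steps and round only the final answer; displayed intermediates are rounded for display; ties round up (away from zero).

1.6426

class = single-mesh tooth geometry [involute pair 21T × 37T, m = 1.476]
base radii: r_b1 = 14.394089, r_b2 = 25.361014
tip radii: r_a1 = 16.280280, r_a2 = 29.112624
inv(α') = inv(21.756°) + 2·(-0.470+0.224)·tan α/(21+37) = 0.01598180  ⇒  α' = 20.45465°
a' = a·cos α / cos α' = 42.8040·cos 21.756°/cos 20.45465° = 42.430376
action lengths: √(r_a1²−r_b1²) = 7.606426, √(r_a2²−r_b2²) = 14.295588
base pitch p_b = π·m·cos α = 4.306701
CR = (7.606426 + 14.295588 − 42.430376·sin 20.45465°)/4.306701 = 1.642567
contact ratio ≈ 1.6426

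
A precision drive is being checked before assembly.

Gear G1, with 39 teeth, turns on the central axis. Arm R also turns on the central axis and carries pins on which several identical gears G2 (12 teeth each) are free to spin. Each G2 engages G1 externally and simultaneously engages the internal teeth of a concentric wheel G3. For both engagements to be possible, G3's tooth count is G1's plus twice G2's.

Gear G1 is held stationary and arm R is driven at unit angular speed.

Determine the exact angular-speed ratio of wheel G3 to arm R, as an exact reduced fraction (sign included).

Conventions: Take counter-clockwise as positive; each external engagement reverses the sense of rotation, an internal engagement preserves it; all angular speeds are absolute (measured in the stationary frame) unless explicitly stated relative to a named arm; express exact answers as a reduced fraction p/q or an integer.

34/21

planetary set (39T centre, 12T on arm, 63T internal) — Willis relation
ring teeth: 39 + 2·12 = 63
39(ω_sun−ω_arm) = −63(ω_ring−ω_arm),  ω_sun = 0, ω_arm = 1
ω_ring = 1 − (39/63)(0−1) = 34/21
ω_out/ω_in = 34/21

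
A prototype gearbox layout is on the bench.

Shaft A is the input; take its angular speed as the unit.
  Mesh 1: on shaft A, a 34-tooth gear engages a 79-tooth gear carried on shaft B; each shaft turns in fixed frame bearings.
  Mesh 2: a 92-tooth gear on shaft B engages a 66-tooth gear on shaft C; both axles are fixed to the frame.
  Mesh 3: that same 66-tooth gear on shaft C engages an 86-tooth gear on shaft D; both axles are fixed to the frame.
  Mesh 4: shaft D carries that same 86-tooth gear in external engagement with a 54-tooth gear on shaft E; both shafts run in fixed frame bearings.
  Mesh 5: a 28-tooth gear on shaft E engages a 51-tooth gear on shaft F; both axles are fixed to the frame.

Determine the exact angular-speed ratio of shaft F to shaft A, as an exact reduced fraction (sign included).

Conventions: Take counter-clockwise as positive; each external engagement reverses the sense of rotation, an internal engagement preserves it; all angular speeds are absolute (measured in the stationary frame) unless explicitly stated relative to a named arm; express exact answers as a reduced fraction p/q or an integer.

-2576/6399

class = fixed-axis compound train [5 meshes; 5 ratios multiply, 5 sense flips]
mesh 1 [34T→79T]: running ratio 34/79, sense −
mesh 2 [92T→66T]: running ratio 1564/2607, sense +
mesh 3 [66T→86T]: running ratio 1564/3397, sense −
mesh 4 [86T→54T]: running ratio 1564/2133, sense +
mesh 5 [28T→51T]: running ratio 2576/6399, sense −
ω_out/ω_in = -2576/6399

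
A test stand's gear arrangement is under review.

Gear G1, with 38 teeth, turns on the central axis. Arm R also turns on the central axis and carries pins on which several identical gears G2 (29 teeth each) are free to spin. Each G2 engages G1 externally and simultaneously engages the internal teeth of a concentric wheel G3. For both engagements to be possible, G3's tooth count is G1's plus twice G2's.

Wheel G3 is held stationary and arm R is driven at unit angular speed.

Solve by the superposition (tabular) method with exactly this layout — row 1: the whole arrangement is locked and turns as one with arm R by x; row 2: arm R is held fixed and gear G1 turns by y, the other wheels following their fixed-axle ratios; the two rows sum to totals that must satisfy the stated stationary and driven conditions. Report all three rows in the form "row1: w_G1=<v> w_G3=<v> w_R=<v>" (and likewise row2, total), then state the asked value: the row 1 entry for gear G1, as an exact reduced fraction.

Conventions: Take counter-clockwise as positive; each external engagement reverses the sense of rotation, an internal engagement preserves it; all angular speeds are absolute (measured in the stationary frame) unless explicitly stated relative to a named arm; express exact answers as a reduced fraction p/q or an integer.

class = planetary set [G3 = 38+2·29 = 96; Willis about the carrier]
row 1 (train locked, turned with arm): all members turn x
row 2 (arm held, sun turns y): ω_ring = −(38/96)·y, ω_arm = 0
boundary: total ω_ring = x − (38/96)·y = 0 and total ω_arm = x = 1  ⇒  y = 48/19, x = 1
row 2 ring = −(38/96)·48/19 = -1
totals (row 1 + row 2): sun 1 + 48/19 = 67/19, ring 1 + (-1) = 0, arm 1 + 0 = 1
asked cell (row1, sun) = 1

row1: w_G1=1 w_G3=1 w_R=1
row2: w_G1=48/19 w_G3=-1 w_R=0
total: w_G1=67/19 w_G3=0 w_R=1
asked value: 1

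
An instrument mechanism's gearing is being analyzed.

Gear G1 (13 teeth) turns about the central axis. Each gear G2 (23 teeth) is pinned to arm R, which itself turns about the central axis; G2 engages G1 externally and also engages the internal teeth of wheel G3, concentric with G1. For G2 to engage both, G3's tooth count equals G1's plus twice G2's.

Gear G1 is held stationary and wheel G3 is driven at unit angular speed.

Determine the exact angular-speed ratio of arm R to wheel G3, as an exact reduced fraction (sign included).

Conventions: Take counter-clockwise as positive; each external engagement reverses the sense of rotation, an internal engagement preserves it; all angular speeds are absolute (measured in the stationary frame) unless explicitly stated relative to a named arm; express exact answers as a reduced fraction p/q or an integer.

59/72

class = planetary set [G3 = 13+2·23 = 59; Willis about the carrier]
ring teeth: 13 + 2·23 = 59
13(ω_sun−ω_arm) = −59(ω_ring−ω_arm),  ω_sun = 0, ω_ring = 1
13(0−ω_arm) = −59(1−ω_arm)  ⇒  72·ω_arm = 59  ⇒  ω_arm = 59/72
ω_out/ω_in = 59/72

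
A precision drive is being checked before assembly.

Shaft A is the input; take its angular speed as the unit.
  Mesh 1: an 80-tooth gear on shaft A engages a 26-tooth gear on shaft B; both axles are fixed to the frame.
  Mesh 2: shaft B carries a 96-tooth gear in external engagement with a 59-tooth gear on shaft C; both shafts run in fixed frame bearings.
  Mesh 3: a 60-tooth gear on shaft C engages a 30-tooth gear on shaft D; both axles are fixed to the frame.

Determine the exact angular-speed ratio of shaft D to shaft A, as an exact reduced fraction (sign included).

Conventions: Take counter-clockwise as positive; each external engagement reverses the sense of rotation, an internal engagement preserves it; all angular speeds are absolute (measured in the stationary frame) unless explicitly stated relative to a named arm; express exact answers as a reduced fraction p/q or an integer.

class = fixed-axis compound train [3 meshes; 3 ratios multiply, 3 sense flips]
mesh 1 [80T→26T]: running ratio 40/13, sense −
mesh 2 [96T→59T]: running ratio 3840/767, sense +
mesh 3 [60T→30T]: running ratio 7680/767, sense −
ω_out/ω_in = -7680/767

-7680/767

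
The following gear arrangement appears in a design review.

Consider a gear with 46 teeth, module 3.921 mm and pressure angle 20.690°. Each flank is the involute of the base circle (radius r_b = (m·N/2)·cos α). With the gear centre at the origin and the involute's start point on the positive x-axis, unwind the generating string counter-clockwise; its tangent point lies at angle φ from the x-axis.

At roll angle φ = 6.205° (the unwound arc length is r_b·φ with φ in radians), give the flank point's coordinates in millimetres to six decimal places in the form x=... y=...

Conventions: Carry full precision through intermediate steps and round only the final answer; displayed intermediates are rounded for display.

recognized (one wheel, involute flank): single-mesh tooth geometry, m = 3.921, N = 46
pitch radius r_p = m·N/2 = 3.921·46/2 = 90.183000
base radius r_b = r_p·cos α = 90.183000·cos 20.690° = 84.366711
roll angle φ = 6.205° = 0.10829768 rad
x = r_b·(cos φ + φ·sin φ) = 84.860004
y = r_b·(sin φ − φ·cos φ) = 0.035678

x=84.860004 y=0.035678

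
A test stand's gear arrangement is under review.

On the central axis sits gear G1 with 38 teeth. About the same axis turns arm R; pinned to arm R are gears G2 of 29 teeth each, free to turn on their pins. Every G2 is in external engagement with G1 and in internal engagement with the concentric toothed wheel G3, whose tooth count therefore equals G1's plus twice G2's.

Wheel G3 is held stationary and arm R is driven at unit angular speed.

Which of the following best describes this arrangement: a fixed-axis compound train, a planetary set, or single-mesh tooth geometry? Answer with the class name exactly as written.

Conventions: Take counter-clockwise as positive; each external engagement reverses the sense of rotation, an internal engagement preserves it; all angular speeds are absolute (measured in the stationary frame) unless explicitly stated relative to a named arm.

recognized (axles ride arm R): planetary set, 38/29/96 teeth
classification: planetary set

planetary set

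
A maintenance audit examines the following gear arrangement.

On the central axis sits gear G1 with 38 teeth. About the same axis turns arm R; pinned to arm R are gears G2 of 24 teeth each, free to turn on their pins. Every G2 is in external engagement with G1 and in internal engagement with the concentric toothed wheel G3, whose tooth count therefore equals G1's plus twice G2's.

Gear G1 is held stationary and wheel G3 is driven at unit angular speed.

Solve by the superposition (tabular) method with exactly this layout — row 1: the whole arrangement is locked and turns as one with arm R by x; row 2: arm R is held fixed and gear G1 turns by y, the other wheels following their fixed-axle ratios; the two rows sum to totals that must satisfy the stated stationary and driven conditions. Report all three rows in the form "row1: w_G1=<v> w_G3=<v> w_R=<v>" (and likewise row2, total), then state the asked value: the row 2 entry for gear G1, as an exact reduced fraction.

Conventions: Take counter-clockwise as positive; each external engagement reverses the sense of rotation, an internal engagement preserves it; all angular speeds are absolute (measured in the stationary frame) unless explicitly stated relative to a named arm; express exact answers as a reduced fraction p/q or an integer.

row1: w_G1=43/62 w_G3=43/62 w_R=43/62
row2: w_G1=-43/62 w_G3=19/62 w_R=0
total: w_G1=0 w_G3=1 w_R=43/62
asked value: -43/62

topology: planetary set — G1 38T / G2 24T / G3 86T, arm = carrier (Willis)
superposition row 1 [locked train]: every member turns x
row 2: sun turns y, ring = −(38/86)·y, arm 0
boundary: total ω_sun = x + y = 0 and total ω_ring = x − (38/86)·y = 1  ⇒  y = -43/62, x = 43/62
row 2 ring = −(38/86)·(-43/62) = 19/62
totals (row 1 + row 2): sun 43/62 + (-43/62) = 0, ring 43/62 + 19/62 = 1, arm 43/62 + 0 = 43/62
asked cell (row2, sun) = -43/62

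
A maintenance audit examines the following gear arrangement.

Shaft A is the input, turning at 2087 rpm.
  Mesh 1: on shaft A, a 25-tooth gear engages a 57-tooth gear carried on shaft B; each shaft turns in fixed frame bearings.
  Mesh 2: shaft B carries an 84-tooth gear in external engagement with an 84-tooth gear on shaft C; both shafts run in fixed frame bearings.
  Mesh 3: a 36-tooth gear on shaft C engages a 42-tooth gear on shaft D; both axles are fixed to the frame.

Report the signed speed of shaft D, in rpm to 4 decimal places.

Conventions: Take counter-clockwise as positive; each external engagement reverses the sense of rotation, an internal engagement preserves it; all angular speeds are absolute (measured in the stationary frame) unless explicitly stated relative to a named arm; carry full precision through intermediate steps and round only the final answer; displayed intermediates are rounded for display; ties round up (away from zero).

class = fixed-axis compound train [3 meshes; 3 ratios multiply, 3 sense flips]
mesh 1 [25T→57T]: ω = 2087.0000×25/57 = 915.3509 rpm, sense flips to −
mesh 2 [84T→84T]: ω = 915.3509×84/84 = 915.3509 rpm, sense flips to +
mesh 3 [36T→42T]: ω = 915.3509×36/42 = 784.5865 rpm, sense flips to −
signed output speed = -784.5865 rpm

-784.5865 rpm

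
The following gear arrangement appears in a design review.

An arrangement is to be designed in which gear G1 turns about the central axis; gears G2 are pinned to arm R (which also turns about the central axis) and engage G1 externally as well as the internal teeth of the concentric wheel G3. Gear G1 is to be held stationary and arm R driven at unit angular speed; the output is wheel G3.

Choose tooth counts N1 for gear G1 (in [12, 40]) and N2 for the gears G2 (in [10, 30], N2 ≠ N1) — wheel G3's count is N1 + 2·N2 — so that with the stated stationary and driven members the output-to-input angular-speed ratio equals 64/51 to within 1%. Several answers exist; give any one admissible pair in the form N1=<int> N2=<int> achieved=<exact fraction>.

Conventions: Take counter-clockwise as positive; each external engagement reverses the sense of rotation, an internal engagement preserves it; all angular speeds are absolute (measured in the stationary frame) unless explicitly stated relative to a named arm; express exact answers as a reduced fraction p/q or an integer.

class = planetary set [ratio 64/51 wanted; Willis about the carrier]
Willis with ω_sun = 0: ω_ring/ω_arm = (N1+N3)/N3; set equal to 64/51  ⇒  N3/N1 = 1/(64/51 − 1) = 51/13
N3 = N1 + 2·N2  ⇒  N2/N1 = (N3/N1 − 1)/2 = (51/13 − 1)/2 = 19/13
smallest multiple with N1 ≥ 12 and N2 ≥ 10: k = 1  ⇒  N1 = 1·13 = 13, N2 = 1·19 = 19 (N1 ≤ 40, N2 ≤ 30, N2 ≠ N1 ✓), N3 = 13 + 2·19 = 51
check: (N1+N3)/N3 with N1 = 13, N3 = 51 gives 64/51; |achieved − target| = 0 ≤ 16/1275 ✓

N1=13 N2=19 achieved=64/51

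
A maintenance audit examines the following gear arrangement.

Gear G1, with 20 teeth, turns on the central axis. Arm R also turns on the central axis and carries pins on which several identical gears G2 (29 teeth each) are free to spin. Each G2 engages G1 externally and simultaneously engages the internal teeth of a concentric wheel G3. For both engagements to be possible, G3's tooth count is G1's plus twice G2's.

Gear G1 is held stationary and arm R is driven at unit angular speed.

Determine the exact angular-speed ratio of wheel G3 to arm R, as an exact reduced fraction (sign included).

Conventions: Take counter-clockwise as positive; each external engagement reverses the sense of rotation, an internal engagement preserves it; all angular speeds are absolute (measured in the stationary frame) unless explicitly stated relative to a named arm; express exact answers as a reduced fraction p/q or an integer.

49/39

recognized (axles ride arm R): planetary set, 20/29/78 teeth
ring teeth: 20 + 2·29 = 78
20(ω_sun−ω_arm) = −78(ω_ring−ω_arm),  ω_sun = 0, ω_arm = 1
ω_ring = 1 − (20/78)(0−1) = 49/39
ω_out/ω_in = 49/39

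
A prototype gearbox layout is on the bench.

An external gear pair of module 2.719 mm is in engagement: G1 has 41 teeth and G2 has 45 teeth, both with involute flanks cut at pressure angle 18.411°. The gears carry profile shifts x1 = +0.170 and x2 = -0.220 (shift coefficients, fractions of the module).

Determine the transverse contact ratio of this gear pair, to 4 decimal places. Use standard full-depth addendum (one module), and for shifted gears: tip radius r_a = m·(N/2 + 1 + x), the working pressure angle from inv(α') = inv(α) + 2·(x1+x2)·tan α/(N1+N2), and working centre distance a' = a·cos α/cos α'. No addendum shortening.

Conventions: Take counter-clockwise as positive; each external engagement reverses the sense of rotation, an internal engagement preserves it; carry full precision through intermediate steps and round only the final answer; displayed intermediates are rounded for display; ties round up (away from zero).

topology: single-mesh involute geometry — m = 2.719, 41T/45T pair
base radii: r_b1 = 52.886496, r_b2 = 58.046154
tip radii: r_a1 = 58.920730, r_a2 = 63.298320
inv(α') = inv(18.411°) + 2·(+0.170-0.220)·tan α/(41+45) = 0.01114934  ⇒  α' = 18.20847°
a' = a·cos α / cos α' = 116.9170·cos 18.411°/cos 18.20847° = 116.780326
action lengths: √(r_a1²−r_b1²) = 25.974430, √(r_a2²−r_b2²) = 25.245224
base pitch p_b = π·m·cos α = 8.104772
CR = (25.974430 + 25.245224 − 116.780326·sin 18.20847°)/8.104772 = 1.817284
contact ratio ≈ 1.8173

1.8173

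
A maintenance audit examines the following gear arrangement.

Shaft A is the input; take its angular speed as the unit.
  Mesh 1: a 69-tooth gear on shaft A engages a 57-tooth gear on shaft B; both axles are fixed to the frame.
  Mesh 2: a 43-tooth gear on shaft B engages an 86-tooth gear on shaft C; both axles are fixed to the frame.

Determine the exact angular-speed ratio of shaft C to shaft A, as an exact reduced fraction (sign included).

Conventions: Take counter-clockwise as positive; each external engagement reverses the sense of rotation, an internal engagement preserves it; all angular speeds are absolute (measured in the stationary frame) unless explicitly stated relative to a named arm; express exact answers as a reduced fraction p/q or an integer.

23/38

class = fixed-axis compound train [2 meshes; 2 ratios multiply, 2 sense flips]
mesh 1 [69T→57T]: running ratio 23/19, sense −
mesh 2 [43T→86T]: running ratio 23/38, sense +
ω_out/ω_in = 23/38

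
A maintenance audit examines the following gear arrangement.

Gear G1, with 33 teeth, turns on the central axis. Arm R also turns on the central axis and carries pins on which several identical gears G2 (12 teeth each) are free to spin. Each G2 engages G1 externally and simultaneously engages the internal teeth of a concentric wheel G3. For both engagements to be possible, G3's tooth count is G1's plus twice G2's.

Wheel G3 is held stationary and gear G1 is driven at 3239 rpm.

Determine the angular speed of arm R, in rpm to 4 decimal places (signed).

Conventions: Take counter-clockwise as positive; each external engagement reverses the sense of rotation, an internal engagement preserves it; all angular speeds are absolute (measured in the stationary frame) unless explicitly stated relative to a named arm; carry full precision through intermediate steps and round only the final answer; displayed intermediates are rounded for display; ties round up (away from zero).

class = planetary set [G3 = 33+2·12 = 57; Willis about the carrier]
normalise by the input: solve with ω_sun = 1, then scale by 3239 rpm
ring teeth: 33 + 2·12 = 57
33(ω_sun−ω_arm) = −57(ω_ring−ω_arm),  ω_ring = 0, ω_sun = 1
33(1−ω_arm) = −57(0−ω_arm)  ⇒  90·ω_arm = 33  ⇒  ω_arm = 11/30
scale: ω_arm = 11/30 × 3239 rpm = +1187.6333 rpm

+1187.6333 rpm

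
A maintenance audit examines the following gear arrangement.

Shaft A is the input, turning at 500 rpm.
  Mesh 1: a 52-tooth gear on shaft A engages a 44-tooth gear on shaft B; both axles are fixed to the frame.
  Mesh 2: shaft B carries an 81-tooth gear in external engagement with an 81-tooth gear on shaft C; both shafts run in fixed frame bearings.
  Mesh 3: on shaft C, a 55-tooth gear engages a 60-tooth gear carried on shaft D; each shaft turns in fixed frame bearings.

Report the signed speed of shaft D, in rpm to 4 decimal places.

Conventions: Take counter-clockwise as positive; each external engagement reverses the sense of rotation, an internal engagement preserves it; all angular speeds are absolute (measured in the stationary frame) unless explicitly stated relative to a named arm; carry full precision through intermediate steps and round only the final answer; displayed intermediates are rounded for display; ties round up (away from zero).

-541.6667 rpm

class = fixed-axis compound train [3 meshes; 3 ratios multiply, 3 sense flips]
mesh 1 [52T→44T]: ω = 500.0000×52/44 = 590.9091 rpm, sense flips to −
mesh 2 [81T→81T]: ω = 590.9091×81/81 = 590.9091 rpm, sense flips to +
mesh 3 [55T→60T]: ω = 590.9091×55/60 = 541.6667 rpm, sense flips to −
signed output speed = -541.6667 rpm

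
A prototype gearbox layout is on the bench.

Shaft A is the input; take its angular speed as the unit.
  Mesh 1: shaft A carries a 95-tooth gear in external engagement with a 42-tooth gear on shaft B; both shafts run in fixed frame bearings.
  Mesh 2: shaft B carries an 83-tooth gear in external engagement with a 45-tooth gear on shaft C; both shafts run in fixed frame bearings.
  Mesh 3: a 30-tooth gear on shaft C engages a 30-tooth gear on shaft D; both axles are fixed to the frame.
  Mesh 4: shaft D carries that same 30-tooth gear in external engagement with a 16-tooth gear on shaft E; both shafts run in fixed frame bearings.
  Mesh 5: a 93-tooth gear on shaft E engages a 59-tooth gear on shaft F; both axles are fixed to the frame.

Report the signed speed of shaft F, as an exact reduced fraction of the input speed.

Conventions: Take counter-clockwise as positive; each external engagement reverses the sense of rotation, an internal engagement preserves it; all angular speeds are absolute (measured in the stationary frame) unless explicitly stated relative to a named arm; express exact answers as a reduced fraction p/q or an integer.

-244435/19824

5-mesh fixed-axis compound train (all bearings frame-fixed)
mesh 1 [95T→42T]: |ω|/ω_in = 1×95/42 = 95/42, sense flips to −
mesh 2 [83T→45T]: |ω|/ω_in = (95/42)×83/45 = 1577/378, sense flips to +
mesh 3 [30T→30T]: |ω|/ω_in = (1577/378)×30/30 = 1577/378, sense flips to −
mesh 4 [30T→16T]: |ω|/ω_in = (1577/378)×30/16 = 7885/1008, sense flips to +
mesh 5 [93T→59T]: |ω|/ω_in = (7885/1008)×93/59 = 244435/19824, sense flips to −
signed output speed (× input speed) = -244435/19824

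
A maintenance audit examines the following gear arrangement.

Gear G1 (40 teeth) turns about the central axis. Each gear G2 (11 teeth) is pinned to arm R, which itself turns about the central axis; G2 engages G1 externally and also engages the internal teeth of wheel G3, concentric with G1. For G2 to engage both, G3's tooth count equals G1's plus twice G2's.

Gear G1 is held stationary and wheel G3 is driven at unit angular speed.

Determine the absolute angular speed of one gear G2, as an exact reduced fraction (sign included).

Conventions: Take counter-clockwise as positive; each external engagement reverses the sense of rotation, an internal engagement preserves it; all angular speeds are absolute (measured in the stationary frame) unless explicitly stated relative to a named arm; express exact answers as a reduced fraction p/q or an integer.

31/11

planetary set (40T centre, 11T on arm, 62T internal) — Willis relation
ring teeth: 40 + 2·11 = 62
40(ω_sun−ω_arm) = −62(ω_ring−ω_arm),  ω_sun = 0, ω_ring = 1
40(0−ω_arm) = −62(1−ω_arm)  ⇒  102·ω_arm = 62  ⇒  ω_arm = 31/51
sun–planet mesh: 40·(0−31/51) = −11·(ω_p−ω_arm)  ⇒  ω_p−ω_arm = 1240/561
ω_p = 31/51 + 1240/561 = 31/11
exact speed ratio = 31/11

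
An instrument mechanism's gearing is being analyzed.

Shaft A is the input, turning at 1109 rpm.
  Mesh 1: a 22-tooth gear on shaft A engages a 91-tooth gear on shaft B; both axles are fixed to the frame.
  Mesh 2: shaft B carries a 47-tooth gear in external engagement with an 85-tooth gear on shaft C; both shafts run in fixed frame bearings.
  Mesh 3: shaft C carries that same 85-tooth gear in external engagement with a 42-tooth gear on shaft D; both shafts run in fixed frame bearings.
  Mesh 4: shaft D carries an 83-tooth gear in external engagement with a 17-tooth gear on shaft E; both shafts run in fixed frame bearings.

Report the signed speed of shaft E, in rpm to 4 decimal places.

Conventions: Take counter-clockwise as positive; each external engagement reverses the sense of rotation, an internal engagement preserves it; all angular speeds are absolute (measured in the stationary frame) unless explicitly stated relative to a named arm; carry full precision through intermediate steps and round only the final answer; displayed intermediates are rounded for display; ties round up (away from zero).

+1464.8413 rpm

topology: fixed-axis compound train — 4 meshes, A→E
mesh 1 [22T→91T]: ω = 1109.0000×22/91 = 268.1099 rpm, sense flips to −
mesh 2 [47T→85T]: ω = 268.1099×47/85 = 148.2490 rpm, sense flips to +
mesh 3 [85T→42T]: ω = 148.2490×85/42 = 300.0277 rpm, sense flips to −
mesh 4 [83T→17T]: ω = 300.0277×83/17 = 1464.8413 rpm, sense flips to +
signed output speed = +1464.8413 rpm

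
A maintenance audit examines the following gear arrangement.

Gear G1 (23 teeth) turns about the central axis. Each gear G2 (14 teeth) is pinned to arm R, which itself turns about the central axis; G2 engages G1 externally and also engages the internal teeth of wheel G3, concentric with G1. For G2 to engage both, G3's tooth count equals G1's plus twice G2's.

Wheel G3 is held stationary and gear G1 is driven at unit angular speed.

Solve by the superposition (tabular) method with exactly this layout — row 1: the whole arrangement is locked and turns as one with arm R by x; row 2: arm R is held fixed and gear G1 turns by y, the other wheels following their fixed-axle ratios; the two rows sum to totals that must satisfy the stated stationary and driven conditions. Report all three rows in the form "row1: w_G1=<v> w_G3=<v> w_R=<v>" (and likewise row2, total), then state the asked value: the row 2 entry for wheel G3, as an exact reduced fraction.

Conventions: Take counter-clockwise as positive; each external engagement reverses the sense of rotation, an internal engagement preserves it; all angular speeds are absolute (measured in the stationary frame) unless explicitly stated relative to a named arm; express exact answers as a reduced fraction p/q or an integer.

planetary set (23T centre, 14T on arm, 51T internal) — Willis relation
row 1 (train locked, turned with arm): all members turn x
row 2 — arm fixed, fixed-axis ratios: sun y, ring −(23/51)·y, arm 0
boundary: total ω_ring = x − (23/51)·y = 0 and total ω_sun = x + y = 1  ⇒  y = 51/74, x = 23/74
row 2 ring = −(23/51)·51/74 = -23/74
totals (row 1 + row 2): sun 23/74 + 51/74 = 1, ring 23/74 + (-23/74) = 0, arm 23/74 + 0 = 23/74
asked cell (row2, ring) = -23/74

row1: w_G1=23/74 w_G3=23/74 w_R=23/74
row2: w_G1=51/74 w_G3=-23/74 w_R=0
total: w_G1=1 w_G3=0 w_R=23/74
asked value: -23/74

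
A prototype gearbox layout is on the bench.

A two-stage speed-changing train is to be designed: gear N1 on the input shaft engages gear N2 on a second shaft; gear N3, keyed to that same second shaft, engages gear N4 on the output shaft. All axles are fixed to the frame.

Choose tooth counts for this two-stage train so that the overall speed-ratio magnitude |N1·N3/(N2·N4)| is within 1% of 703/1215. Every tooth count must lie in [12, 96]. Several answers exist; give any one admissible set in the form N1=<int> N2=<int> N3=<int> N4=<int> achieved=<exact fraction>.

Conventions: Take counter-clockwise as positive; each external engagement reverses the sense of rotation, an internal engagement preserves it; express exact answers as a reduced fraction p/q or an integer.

2-stage fixed-axis compound train for ratio 703/1215
target = 703/1215 in lowest terms: an exact hit needs N1·N3 = k·703 and N2·N4 = k·1215 for one integer k, every count in [12, 96]; additionally prefer no 1:1 stage (N1 ≠ N2, N3 ≠ N4)
k = 1: N1·N3 = 703 = 19·37, N2·N4 = 1215 = 15·81
achieved = 19·37/(15·81) = 703/1215; |achieved − target| = 0 ≤ 703/121500 ✓

N1=19 N2=15 N3=37 N4=81 achieved=703/1215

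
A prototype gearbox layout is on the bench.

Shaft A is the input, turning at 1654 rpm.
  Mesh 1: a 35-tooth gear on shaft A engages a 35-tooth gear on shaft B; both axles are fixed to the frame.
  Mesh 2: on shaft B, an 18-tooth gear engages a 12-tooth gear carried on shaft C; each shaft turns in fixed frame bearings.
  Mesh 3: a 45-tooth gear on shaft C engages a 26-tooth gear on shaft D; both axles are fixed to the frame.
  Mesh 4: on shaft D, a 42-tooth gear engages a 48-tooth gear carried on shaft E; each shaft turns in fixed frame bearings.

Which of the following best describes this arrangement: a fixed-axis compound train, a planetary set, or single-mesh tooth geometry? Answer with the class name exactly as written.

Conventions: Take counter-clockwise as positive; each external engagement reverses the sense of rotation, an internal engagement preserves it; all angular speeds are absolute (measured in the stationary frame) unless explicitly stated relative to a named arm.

recognized (5 fixed axles, 4 meshes): fixed-axis compound train
classification: fixed-axis compound train

fixed-axis compound train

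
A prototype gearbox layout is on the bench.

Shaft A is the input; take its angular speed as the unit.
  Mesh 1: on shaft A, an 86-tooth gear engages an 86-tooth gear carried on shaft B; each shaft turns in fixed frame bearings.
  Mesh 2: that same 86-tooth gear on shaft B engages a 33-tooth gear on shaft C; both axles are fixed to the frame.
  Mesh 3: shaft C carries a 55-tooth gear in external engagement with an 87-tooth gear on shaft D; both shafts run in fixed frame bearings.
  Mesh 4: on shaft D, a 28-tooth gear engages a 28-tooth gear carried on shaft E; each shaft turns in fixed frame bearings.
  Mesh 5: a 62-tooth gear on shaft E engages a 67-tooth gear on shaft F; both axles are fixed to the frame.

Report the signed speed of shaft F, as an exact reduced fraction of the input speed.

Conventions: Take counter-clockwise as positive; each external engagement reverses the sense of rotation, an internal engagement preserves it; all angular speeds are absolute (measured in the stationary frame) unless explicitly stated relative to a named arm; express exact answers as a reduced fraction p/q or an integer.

5-mesh fixed-axis compound train (all bearings frame-fixed)
mesh 1 [86T→86T]: |ω|/ω_in = 1×86/86 = 1, sense flips to −
mesh 2 [86T→33T]: |ω|/ω_in = 1×86/33 = 86/33, sense flips to +
mesh 3 [55T→87T]: |ω|/ω_in = (86/33)×55/87 = 430/261, sense flips to −
mesh 4 [28T→28T]: |ω|/ω_in = (430/261)×28/28 = 430/261, sense flips to +
mesh 5 [62T→67T]: |ω|/ω_in = (430/261)×62/67 = 26660/17487, sense flips to −
signed output speed (× input speed) = -26660/17487

-26660/17487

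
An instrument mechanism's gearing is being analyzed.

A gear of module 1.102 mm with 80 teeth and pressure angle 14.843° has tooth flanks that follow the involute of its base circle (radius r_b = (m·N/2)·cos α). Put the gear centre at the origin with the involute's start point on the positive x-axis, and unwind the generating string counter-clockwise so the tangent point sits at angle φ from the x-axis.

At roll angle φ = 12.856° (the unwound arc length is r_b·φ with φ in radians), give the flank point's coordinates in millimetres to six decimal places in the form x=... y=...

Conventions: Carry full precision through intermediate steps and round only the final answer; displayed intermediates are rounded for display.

x=43.668253 y=0.159640

class = single-mesh tooth geometry [base-circle involute, m = 1.102, 80T]
pitch radius r_p = m·N/2 = 1.102·80/2 = 44.080000
base radius r_b = r_p·cos α = 44.080000·cos 14.843° = 42.609112
roll angle φ = 12.856° = 0.22437953 rad
x = r_b·(cos φ + φ·sin φ) = 43.668253
y = r_b·(sin φ − φ·cos φ) = 0.159640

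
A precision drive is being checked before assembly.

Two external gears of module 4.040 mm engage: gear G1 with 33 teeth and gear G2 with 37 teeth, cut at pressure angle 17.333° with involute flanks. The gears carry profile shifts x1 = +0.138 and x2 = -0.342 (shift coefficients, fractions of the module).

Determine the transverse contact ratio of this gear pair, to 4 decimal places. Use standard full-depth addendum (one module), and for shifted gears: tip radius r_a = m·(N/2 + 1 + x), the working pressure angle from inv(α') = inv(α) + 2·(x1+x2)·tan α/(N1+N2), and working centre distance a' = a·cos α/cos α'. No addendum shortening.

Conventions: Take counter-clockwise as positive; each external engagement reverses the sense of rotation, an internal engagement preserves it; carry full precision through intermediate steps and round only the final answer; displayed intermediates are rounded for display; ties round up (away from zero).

single-mesh involute tooth geometry (33T engaging 37T at module 4.040)
base radii: r_b1 = 63.632927, r_b2 = 71.346009
tip radii: r_a1 = 71.257520, r_a2 = 77.398320
inv(α') = inv(17.333°) + 2·(+0.138-0.342)·tan α/(33+37) = 0.00776026  ⇒  α' = 16.18420°
a' = a·cos α / cos α' = 141.4000·cos 17.333°/cos 16.18420° = 140.548801
action lengths: √(r_a1²−r_b1²) = 32.069998, √(r_a2²−r_b2²) = 30.004115
base pitch p_b = π·m·cos α = 12.115681
CR = (32.069998 + 30.004115 − 140.548801·sin 16.18420°)/12.115681 = 1.890069
contact ratio ≈ 1.8901

1.8901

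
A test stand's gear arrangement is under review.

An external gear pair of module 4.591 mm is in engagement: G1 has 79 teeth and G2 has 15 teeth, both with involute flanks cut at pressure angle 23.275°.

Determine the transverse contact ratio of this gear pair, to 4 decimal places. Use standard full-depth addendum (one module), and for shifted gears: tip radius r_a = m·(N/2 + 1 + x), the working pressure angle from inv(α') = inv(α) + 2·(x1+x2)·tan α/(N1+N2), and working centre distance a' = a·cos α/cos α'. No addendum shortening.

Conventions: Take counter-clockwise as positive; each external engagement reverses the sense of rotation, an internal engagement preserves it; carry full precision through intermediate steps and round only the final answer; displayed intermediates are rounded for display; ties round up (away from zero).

1.5232

recognized (one external pair, fixed centres): single-mesh tooth geometry, m = 4.591, N1 = 79, N2 = 15
base radii: r_b1 = 166.586482, r_b2 = 31.630345
tip radii: r_a1 = 185.935500, r_a2 = 39.023500
no profile shift: α' = α, a' = a
action lengths: √(r_a1²−r_b1²) = 82.589068, √(r_a2²−r_b2²) = 22.855084
base pitch p_b = π·m·cos α = 13.249288
CR = (82.589068 + 22.855084 − 215.777000·sin 23.27500°)/13.249288 = 1.523177
contact ratio ≈ 1.5232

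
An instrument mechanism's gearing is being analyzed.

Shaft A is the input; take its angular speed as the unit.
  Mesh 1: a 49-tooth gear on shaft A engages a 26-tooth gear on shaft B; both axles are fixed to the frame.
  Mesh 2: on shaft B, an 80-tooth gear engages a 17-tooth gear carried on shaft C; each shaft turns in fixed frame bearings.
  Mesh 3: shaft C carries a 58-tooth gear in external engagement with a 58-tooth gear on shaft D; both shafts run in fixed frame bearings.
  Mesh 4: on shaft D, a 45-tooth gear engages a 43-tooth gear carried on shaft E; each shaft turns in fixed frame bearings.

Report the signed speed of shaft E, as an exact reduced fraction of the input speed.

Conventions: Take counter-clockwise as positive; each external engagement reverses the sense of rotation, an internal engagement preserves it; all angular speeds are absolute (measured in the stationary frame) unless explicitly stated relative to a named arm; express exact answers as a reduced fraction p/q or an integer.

88200/9503

4-mesh fixed-axis compound train (all bearings frame-fixed)
mesh 1 [49T→26T]: |ω|/ω_in = 1×49/26 = 49/26, sense flips to −
mesh 2 [80T→17T]: |ω|/ω_in = (49/26)×80/17 = 1960/221, sense flips to +
mesh 3 [58T→58T]: |ω|/ω_in = (1960/221)×58/58 = 1960/221, sense flips to −
mesh 4 [45T→43T]: |ω|/ω_in = (1960/221)×45/43 = 88200/9503, sense flips to +
signed output speed (× input speed) = 88200/9503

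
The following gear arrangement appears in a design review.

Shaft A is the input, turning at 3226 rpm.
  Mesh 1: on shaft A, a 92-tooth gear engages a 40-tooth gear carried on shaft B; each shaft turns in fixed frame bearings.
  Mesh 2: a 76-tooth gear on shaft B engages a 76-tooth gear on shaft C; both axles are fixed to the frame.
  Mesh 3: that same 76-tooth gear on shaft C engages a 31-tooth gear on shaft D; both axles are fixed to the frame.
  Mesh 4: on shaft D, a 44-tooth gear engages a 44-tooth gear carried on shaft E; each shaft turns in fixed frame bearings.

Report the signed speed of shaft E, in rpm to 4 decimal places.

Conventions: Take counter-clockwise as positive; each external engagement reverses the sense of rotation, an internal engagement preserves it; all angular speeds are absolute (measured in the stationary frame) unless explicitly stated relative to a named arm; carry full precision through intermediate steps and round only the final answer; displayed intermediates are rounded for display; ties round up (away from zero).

4-mesh fixed-axis compound train (all bearings frame-fixed)
mesh 1 [92T→40T]: ω = 3226.0000×92/40 = 7419.8000 rpm, sense flips to −
mesh 2 [76T→76T]: ω = 7419.8000×76/76 = 7419.8000 rpm, sense flips to +
mesh 3 [76T→31T]: ω = 7419.8000×76/31 = 18190.4774 rpm, sense flips to −
mesh 4 [44T→44T]: ω = 18190.4774×44/44 = 18190.4774 rpm, sense flips to +
signed output speed = +18190.4774 rpm

+18190.4774 rpm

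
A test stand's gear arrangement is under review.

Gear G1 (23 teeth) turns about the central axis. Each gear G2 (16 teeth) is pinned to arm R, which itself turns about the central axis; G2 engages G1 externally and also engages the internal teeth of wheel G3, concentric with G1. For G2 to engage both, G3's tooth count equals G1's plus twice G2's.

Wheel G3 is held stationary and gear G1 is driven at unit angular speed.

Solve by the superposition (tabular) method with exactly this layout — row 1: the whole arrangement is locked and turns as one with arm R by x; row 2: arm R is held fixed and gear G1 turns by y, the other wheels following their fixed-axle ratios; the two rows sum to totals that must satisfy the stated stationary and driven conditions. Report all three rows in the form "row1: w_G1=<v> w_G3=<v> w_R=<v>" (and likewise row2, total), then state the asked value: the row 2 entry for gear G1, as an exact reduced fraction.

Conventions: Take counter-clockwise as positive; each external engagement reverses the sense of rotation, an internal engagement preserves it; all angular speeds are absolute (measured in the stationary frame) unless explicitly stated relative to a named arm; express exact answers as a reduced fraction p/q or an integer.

row1: w_G1=23/78 w_G3=23/78 w_R=23/78
row2: w_G1=55/78 w_G3=-23/78 w_R=0
total: w_G1=1 w_G3=0 w_R=23/78
asked value: 55/78

topology: planetary set — G1 23T / G2 16T / G3 55T, arm = carrier (Willis)
superposition row 1 [locked train]: every member turns x
row 2 — arm fixed, fixed-axis ratios: sun y, ring −(23/55)·y, arm 0
boundary: total ω_ring = x − (23/55)·y = 0 and total ω_sun = x + y = 1  ⇒  y = 55/78, x = 23/78
row 2 ring = −(23/55)·55/78 = -23/78
totals (row 1 + row 2): sun 23/78 + 55/78 = 1, ring 23/78 + (-23/78) = 0, arm 23/78 + 0 = 23/78
asked cell (row2, sun) = 55/78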